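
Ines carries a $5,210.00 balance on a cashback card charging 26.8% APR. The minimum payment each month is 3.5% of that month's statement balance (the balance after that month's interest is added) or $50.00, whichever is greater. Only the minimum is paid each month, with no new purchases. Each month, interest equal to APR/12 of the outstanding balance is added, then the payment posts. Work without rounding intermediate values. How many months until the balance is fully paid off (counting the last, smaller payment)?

Monthly rate r = 26.8%/12 = 2.23333% = 0.0223333.
While 3.5% of the post-interest balance exceeds $50.00, each month B ← (B·(1+r))·(1 − 0.035), i.e. B shrinks by the factor (1+r)·0.965 = 0.98655.
This holds for months 1–98. Entering month 99 the balance is $1,382.23; 3.5% of the post-interest balance is now below $50.00, so the flat $50.00 minimum applies from here.
From month 99 a fixed $50.00 at rate r clears $1,382.23 in 44 more payments. Total: 98 + 44 = 142 months.

142 months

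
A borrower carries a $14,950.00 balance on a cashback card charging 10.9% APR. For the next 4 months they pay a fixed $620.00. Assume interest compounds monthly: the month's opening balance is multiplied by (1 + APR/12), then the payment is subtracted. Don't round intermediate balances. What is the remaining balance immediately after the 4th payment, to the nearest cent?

$12,986.63

Monthly rate r = 10.9%/12 = 0.908333% = 0.00908333.
Each month: B ← B·(1+r) − $620.00.
Month 1: interest $135.80; balance after payment $14,465.80.
Month 2: interest $131.40; balance after payment $13,977.19.
Month 3: interest $126.96; balance after payment $13,484.15.
Month 4: interest $122.48; balance after payment $12,986.63.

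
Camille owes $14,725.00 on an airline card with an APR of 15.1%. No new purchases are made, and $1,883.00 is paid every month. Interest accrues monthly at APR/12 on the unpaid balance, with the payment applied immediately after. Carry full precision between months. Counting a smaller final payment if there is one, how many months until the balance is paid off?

9 payments

Monthly rate r = 15.1%/12 = 1.25833% = 0.0125833.
Recurrence: B ← B·(1+r) − $1,883.00.
Month 1: interest $185.29; balance after payment $13,027.29.
Month 2: interest $163.93; balance after payment $11,308.22.
Closed form: n = −ln(1 − rB₀/P)/ln(1+r) = −ln(0.9016)/ln(1.01258) ≈ 8.284, so the balance reaches zero during payment 9.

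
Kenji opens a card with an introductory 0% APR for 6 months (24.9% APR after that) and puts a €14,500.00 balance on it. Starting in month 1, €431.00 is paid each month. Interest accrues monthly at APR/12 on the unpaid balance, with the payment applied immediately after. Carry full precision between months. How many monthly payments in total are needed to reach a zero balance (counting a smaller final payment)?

Promo months 1–6 at r₀ = 0%/12 = 0; months 7+ at r₁ = 24.9%/12 = 0.02075.
After month 6 (no interest yet): B = €14,500.00 − 6·€431.00 = €11,914.00.
Then at r₁ with €431.00/mo: n₂ = −ln(1 − r₁·B/P)/ln(1+r₁) ≈ 41.50 → 42 more payments.

48 payments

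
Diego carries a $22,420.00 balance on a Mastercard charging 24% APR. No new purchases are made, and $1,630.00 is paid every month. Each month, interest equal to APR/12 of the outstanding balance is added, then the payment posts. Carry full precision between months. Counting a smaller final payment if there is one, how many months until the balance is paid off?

17 months

Monthly rate r = 24%/12 = 2% = 0.02.
Recurrence: B ← B·(1+r) − $1,630.00.
Month 1: interest $448.40; balance after payment $21,238.40.
Month 2: interest $424.77; balance after payment $20,033.17.
Closed form: n = −ln(1 − rB₀/P)/ln(1+r) = −ln(0.72491)/ln(1.02) ≈ 16.246, so the balance reaches zero during payment 17.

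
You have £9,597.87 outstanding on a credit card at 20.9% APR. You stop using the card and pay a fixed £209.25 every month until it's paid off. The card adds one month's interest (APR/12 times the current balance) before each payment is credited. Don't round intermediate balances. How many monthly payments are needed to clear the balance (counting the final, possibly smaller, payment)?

93 months

Monthly rate r = 20.9%/12 = 1.74167% = 0.0174167.
Recurrence: B ← B·(1+r) − £209.25.
Month 1: interest £167.16; balance after payment £9,555.78.
Month 2: interest £166.43; balance after payment £9,512.96.
Closed form: n = −ln(1 − rB₀/P)/ln(1+r) = −ln(0.20113)/ln(1.01742) ≈ 92.883, so the balance reaches zero during payment 93.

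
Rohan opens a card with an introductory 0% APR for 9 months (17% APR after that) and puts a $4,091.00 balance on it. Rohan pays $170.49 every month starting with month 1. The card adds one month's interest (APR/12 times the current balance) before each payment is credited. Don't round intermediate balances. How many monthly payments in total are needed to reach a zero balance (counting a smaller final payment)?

26 months

Promo months 1–9 at r₀ = 0%/12 = 0; months 10+ at r₁ = 17%/12 = 0.0141667.
After month 9 (no interest yet): B = $4,091.00 − 9·$170.49 = $2,556.59.
Then at r₁ with $170.49/mo: n₂ = −ln(1 − r₁·B/P)/ln(1+r₁) ≈ 16.98 → 17 more payments.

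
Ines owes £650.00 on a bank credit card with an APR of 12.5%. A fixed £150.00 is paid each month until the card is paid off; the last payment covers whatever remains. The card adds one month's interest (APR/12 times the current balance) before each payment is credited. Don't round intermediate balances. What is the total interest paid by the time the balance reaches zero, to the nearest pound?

£19

Monthly rate r = 12.5%/12 = 1.04167% = 0.0104167.
Payoff takes n = ⌈−ln(1 − rB₀/P)/ln(1+r)⌉ = ⌈4.457⌉ = 5 payments; the last is £68.78.
Total paid = 4·£150.00 + £68.78 = £668.78.
Total interest = total paid − principal = £668.78 − £650.00 = £18.78.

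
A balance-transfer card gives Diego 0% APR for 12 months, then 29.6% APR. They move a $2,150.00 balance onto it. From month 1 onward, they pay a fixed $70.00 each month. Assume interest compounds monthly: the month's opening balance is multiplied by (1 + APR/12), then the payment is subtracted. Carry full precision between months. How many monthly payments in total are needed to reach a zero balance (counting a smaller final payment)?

38 payments

Promo months 1–12 at r₀ = 0%/12 = 0; months 13+ at r₁ = 29.6%/12 = 0.0246667.
After month 12 (no interest yet): B = $2,150.00 − 12·$70.00 = $1,310.00.
Then at r₁ with $70.00/mo: n₂ = −ln(1 − r₁·B/P)/ln(1+r₁) ≈ 25.41 → 26 more payments.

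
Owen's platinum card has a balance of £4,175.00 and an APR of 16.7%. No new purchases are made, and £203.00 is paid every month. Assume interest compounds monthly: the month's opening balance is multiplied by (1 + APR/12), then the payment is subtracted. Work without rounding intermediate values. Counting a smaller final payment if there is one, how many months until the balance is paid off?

25 payments

Monthly rate r = 16.7%/12 = 1.39167% = 0.0139167.
Recurrence: B ← B·(1+r) − £203.00.
Month 1: interest £58.10; balance after payment £4,030.10.
Month 2: interest £56.09; balance after payment £3,883.19.
Closed form: n = −ln(1 − rB₀/P)/ln(1+r) = −ln(0.71378)/ln(1.01392) ≈ 24.396, so the balance reaches zero during payment 25.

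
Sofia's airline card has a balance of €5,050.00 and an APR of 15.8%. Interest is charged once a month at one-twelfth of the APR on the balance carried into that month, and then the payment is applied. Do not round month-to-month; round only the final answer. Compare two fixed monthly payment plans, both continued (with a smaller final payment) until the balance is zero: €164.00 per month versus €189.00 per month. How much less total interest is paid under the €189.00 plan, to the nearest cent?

Monthly rate r = 15.8%/12 = 1.31667% = 0.0131667.
At €164.00/mo: n = ⌈−ln(1 − rB₀/P)/ln(1+r)⌉ = 40 payments (last €122.82); total interest = total paid − €5,050.00 = €1,468.82.
At €189.00/mo: 34 payments (last €27.66); total interest €1,214.66.
Interest saved = €1,468.82 − €1,214.66 = €254.16.

€254.16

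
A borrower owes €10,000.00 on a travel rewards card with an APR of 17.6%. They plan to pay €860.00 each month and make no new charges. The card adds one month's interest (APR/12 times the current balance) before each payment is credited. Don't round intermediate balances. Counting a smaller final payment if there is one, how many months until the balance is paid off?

Monthly rate r = 17.6%/12 = 1.46667% = 0.0146667.
Recurrence: B ← B·(1+r) − €860.00.
Month 1: interest €146.67; balance after payment €9,286.67.
Month 2: interest €136.20; balance after payment €8,562.87.
Closed form: n = −ln(1 − rB₀/P)/ln(1+r) = −ln(0.82946)/ln(1.01467) ≈ 12.842, so the balance reaches zero during payment 13.

13 payments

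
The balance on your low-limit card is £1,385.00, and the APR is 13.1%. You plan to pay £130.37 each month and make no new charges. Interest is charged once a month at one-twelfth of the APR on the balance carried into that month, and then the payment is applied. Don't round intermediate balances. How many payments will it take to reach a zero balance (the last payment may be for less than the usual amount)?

12 months

Monthly rate r = 13.1%/12 = 1.09167% = 0.0109167.
Recurrence: B ← B·(1+r) − £130.37.
Month 1: interest £15.12; balance after payment £1,269.75.
Month 2: interest £13.86; balance after payment £1,153.24.
Closed form: n = −ln(1 − rB₀/P)/ln(1+r) = −ln(0.88403)/ln(1.01092) ≈ 11.353, so the balance reaches zero during payment 12.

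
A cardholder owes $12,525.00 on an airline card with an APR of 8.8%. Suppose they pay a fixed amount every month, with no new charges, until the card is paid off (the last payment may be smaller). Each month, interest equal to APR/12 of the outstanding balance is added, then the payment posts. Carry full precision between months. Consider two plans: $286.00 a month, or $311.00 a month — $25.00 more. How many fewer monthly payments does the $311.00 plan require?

6 fewer payments

Monthly rate r = 8.8%/12 = 0.733333% = 0.00733333.
At $286.00/mo: n = ⌈−ln(1 − rB₀/P)/ln(1+r)⌉ = 54 payments (last $4.41); total interest = total paid − $12,525.00 = $2,637.41.
At $311.00/mo: 48 payments (last $282.19); total interest $2,374.19.
Payments saved = 54 − 48 = 6.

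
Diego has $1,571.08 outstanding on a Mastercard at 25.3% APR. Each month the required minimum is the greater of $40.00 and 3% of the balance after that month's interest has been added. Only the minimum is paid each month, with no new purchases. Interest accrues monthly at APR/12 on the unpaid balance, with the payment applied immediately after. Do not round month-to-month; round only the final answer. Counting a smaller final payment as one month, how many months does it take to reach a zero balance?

76 months

Monthly rate r = 25.3%/12 = 2.10833% = 0.0210833.
While 3% of the post-interest balance exceeds $40.00, each month B ← (B·(1+r))·(1 − 0.03), i.e. B shrinks by the factor (1+r)·0.97 = 0.99045.
This holds for months 1–20. Entering month 21 the balance is $1,296.75; 3% of the post-interest balance is now below $40.00, so the flat $40.00 minimum applies from here.
From month 21 a fixed $40.00 at rate r clears $1,296.75 in 56 more payments. Total: 20 + 56 = 76 months.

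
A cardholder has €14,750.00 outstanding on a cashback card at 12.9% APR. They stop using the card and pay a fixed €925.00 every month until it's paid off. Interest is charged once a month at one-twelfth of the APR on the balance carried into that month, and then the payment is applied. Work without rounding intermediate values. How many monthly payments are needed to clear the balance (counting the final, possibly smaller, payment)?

Monthly rate r = 12.9%/12 = 1.075% = 0.01075.
Recurrence: B ← B·(1+r) − €925.00.
Month 1: interest €158.56; balance after payment €13,983.56.
Month 2: interest €150.32; balance after payment €13,208.89.
Closed form: n = −ln(1 − rB₀/P)/ln(1+r) = −ln(0.82858)/ln(1.01075) ≈ 17.586, so the balance reaches zero during payment 18.

18 months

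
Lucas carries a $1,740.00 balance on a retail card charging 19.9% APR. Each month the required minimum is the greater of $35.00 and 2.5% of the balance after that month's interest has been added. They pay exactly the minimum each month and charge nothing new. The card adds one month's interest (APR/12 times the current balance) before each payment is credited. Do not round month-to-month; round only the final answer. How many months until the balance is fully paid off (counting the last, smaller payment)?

91 months

Monthly rate r = 19.9%/12 = 1.65833% = 0.0165833.
While 2.5% of the post-interest balance exceeds $35.00, each month B ← (B·(1+r))·(1 − 0.025), i.e. B shrinks by the factor (1+r)·0.975 = 0.99117.
This holds for months 1–27. Entering month 28 the balance is $1,369.41; 2.5% of the post-interest balance is now below $35.00, so the flat $35.00 minimum applies from here.
From month 28 a fixed $35.00 at rate r clears $1,369.41 in 64 more payments. Total: 27 + 64 = 91 months.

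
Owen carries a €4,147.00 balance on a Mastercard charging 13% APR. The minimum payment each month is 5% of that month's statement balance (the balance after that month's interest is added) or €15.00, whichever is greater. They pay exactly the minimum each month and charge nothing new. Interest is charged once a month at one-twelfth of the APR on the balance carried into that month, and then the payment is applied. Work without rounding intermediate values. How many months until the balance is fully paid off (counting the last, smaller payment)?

88 months

Monthly rate r = 13%/12 = 1.08333% = 0.0108333.
While 5% of the post-interest balance exceeds €15.00, each month B ← (B·(1+r))·(1 − 0.05), i.e. B shrinks by the factor (1+r)·0.95 = 0.96029.
This holds for months 1–66. Entering month 67 the balance is €285.98; 5% of the post-interest balance is now below €15.00, so the flat €15.00 minimum applies from here.
From month 67 a fixed €15.00 at rate r clears €285.98 in 22 more payments. Total: 66 + 22 = 88 months.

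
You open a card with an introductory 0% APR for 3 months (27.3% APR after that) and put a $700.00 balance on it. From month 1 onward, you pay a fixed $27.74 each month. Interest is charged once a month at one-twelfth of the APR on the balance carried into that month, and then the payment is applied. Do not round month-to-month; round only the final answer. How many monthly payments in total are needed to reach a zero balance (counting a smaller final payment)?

35 payments

Promo months 1–3 at r₀ = 0%/12 = 0; months 4+ at r₁ = 27.3%/12 = 0.02275.
After month 3 (no interest yet): B = $700.00 − 3·$27.74 = $616.78.
Then at r₁ with $27.74/mo: n₂ = −ln(1 − r₁·B/P)/ln(1+r₁) ≈ 31.33 → 32 more payments.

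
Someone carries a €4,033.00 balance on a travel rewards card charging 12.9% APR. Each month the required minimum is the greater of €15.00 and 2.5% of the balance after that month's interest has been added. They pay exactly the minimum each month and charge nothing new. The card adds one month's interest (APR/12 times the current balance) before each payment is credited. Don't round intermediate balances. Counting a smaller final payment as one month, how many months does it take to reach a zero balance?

183 months

Monthly rate r = 12.9%/12 = 1.075% = 0.01075.
While 2.5% of the post-interest balance exceeds €15.00, each month B ← (B·(1+r))·(1 − 0.025), i.e. B shrinks by the factor (1+r)·0.975 = 0.98548.
This holds for months 1–132. Entering month 133 the balance is €585.08; 2.5% of the post-interest balance is now below €15.00, so the flat €15.00 minimum applies from here.
From month 133 a fixed €15.00 at rate r clears €585.08 in 51 more payments. Total: 132 + 51 = 183 months.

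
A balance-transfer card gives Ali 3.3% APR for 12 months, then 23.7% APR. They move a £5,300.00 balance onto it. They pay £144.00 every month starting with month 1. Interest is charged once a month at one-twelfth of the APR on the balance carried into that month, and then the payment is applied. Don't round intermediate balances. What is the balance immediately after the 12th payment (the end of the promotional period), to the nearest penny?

Promo months 1–12 at r₀ = 3.3%/12 = 0.00275; months 13+ at r₁ = 23.7%/12 = 0.01975.
After month 12: iterate B ← B·(1+r₀) − £144.00 for 12 months → £3,723.19.

£3,723.19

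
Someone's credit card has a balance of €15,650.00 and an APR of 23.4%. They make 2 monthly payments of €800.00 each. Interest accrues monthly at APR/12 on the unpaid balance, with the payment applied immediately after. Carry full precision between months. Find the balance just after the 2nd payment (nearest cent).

Monthly rate r = 23.4%/12 = 1.95% = 0.0195.
Each month: B ← B·(1+r) − €800.00.
Month 1: interest €305.18; balance after payment €15,155.17.
Month 2: interest €295.53; balance after payment €14,650.70.

€14,650.70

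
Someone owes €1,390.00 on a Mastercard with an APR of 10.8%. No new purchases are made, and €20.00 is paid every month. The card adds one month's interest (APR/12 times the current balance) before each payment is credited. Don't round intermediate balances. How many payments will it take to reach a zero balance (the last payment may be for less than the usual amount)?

Monthly rate r = 10.8%/12 = 0.9% = 0.009.
Recurrence: B ← B·(1+r) − €20.00.
Month 1: interest €12.51; balance after payment €1,382.51.
Month 2: interest €12.44; balance after payment €1,374.95.
Closed form: n = −ln(1 − rB₀/P)/ln(1+r) = −ln(0.3745)/ln(1.009) ≈ 109.620, so the balance reaches zero during payment 110.

110 months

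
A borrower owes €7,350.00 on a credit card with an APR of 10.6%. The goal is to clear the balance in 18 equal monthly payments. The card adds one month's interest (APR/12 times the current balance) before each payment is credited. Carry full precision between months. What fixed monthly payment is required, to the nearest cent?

€443.45

Monthly rate r = 10.6%/12 = 0.883333% = 0.00883333.
Level-payment amortization: P = B₀·r / (1 − (1+r)^(−n)) = 7350.00·0.00883333 / (1 − 1.00883^(−18)).
Denominator 1 − (1+r)^(−18) = 0.146407921.
P = 64.925 / 0.146407921 ≈ 443.45.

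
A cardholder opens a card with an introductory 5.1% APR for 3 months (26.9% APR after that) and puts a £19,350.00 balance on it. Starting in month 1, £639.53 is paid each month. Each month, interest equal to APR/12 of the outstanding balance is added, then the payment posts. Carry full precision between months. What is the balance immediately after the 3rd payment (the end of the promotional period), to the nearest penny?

Promo months 1–3 at r₀ = 5.1%/12 = 0.00425; months 4+ at r₁ = 26.9%/12 = 0.0224167.
After month 3: iterate B ← B·(1+r₀) − £639.53 for 3 months → £17,671.01.

£17,671.01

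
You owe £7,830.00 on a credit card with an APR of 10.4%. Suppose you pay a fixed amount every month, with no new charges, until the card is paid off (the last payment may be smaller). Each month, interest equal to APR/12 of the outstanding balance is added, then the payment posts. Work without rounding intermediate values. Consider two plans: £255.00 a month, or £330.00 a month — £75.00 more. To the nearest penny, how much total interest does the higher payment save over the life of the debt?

£339.14

Monthly rate r = 10.4%/12 = 0.866667% = 0.00866667.
At £255.00/mo: n = ⌈−ln(1 − rB₀/P)/ln(1+r)⌉ = 36 payments (last £218.22); total interest = total paid − £7,830.00 = £1,313.22.
At £330.00/mo: 27 payments (last £224.08); total interest £974.08.
Interest saved = £1,313.22 − £974.08 = £339.14.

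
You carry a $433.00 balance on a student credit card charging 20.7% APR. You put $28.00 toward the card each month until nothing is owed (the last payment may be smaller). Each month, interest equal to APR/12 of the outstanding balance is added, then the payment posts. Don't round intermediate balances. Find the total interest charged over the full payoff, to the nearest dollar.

$75

Monthly rate r = 20.7%/12 = 1.725% = 0.01725.
Payoff takes n = ⌈−ln(1 − rB₀/P)/ln(1+r)⌉ = ⌈18.142⌉ = 19 payments; the last is $4.00.
Total paid = 18·$28.00 + $4.00 = $508.00.
Total interest = total paid − principal = $508.00 − $433.00 = $75.00.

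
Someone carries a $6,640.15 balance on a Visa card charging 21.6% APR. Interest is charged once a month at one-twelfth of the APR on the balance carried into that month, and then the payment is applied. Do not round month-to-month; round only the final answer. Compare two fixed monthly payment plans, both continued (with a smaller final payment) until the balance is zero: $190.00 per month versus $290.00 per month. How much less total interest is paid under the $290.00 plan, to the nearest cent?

Monthly rate r = 21.6%/12 = 1.8% = 0.018.
At $190.00/mo: n = ⌈−ln(1 − rB₀/P)/ln(1+r)⌉ = 56 payments (last $112.64); total interest = total paid − $6,640.15 = $3,922.49.
At $290.00/mo: 30 payments (last $226.74); total interest $1,996.59.
Interest saved = $3,922.49 − $1,996.59 = $1,925.90.

$1,925.90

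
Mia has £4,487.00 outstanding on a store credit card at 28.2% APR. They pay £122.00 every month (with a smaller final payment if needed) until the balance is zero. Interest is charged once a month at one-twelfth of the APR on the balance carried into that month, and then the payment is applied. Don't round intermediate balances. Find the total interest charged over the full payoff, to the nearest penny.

Monthly rate r = 28.2%/12 = 2.35% = 0.0235.
Payoff takes n = ⌈−ln(1 − rB₀/P)/ln(1+r)⌉ = ⌈85.986⌉ = 86 payments; the last is £120.36.
Total paid = 85·£122.00 + £120.36 = £10,490.36.
Total interest = total paid − principal = £10,490.36 − £4,487.00 = £6,003.36.

£6,003.36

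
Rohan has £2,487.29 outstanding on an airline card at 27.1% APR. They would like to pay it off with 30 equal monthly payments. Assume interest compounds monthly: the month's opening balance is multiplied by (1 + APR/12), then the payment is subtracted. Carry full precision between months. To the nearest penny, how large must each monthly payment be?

£115.04

Monthly rate r = 27.1%/12 = 2.25833% = 0.0225833.
Level-payment amortization: P = B₀·r / (1 − (1+r)^(−n)) = 2487.29·0.0225833 / (1 − 1.02258^(−30)).
Denominator 1 − (1+r)^(−30) = 0.488272569.
P = 56.1713 / 0.488272569 ≈ 115.04.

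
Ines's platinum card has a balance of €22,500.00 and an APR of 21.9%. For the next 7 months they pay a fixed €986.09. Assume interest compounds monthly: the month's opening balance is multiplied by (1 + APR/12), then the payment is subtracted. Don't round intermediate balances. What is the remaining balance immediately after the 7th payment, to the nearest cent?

€18,244.37

Monthly rate r = 21.9%/12 = 1.825% = 0.01825.
Each month: B ← B·(1+r) − €986.09.
Month 1: interest €410.62; balance after payment €21,924.53.
Month 2: interest €400.12; balance after payment €21,338.57.
Month 3: interest €389.43; balance after payment €20,741.91.
Month 4: interest €378.54; balance after payment €20,134.36.
Month 5: interest €367.45; balance after payment €19,515.72.
Month 6: interest €356.16; balance after payment €18,885.79.
Month 7: interest €344.67; balance after payment €18,244.37.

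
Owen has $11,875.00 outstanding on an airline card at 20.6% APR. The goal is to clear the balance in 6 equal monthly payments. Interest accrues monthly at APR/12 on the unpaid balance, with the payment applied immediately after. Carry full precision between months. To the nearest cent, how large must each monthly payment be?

Monthly rate r = 20.6%/12 = 1.71667% = 0.0171667.
Level-payment amortization: P = B₀·r / (1 − (1+r)^(−n)) = 11875.00·0.0171667 / (1 − 1.01717^(−6)).
Denominator 1 − (1+r)^(−6) = 0.097084138.
P = 203.854 / 0.097084138 ≈ 2099.77.

$2,099.77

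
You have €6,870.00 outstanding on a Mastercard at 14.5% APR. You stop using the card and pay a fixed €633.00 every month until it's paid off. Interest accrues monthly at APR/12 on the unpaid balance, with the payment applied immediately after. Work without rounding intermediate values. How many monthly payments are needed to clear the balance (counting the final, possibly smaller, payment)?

12 payments

Monthly rate r = 14.5%/12 = 1.20833% = 0.0120833.
Recurrence: B ← B·(1+r) − €633.00.
Month 1: interest €83.01; balance after payment €6,320.01.
Month 2: interest €76.37; balance after payment €5,763.38.
Closed form: n = −ln(1 − rB₀/P)/ln(1+r) = −ln(0.86886)/ln(1.01208) ≈ 11.704, so the balance reaches zero during payment 12.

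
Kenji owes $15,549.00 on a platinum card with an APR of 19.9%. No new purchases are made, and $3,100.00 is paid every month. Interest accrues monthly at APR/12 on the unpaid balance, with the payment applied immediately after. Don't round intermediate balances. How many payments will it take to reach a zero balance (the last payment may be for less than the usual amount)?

Monthly rate r = 19.9%/12 = 1.65833% = 0.0165833.
Recurrence: B ← B·(1+r) − $3,100.00.
Month 1: interest $257.85; balance after payment $12,706.85.
Month 2: interest $210.72; balance after payment $9,817.58.
Month 3: interest $162.81; balance after payment $6,880.38.
Month 4: interest $114.10; balance after payment $3,894.48.
Month 5: interest $64.58; balance after payment $859.07.
Month 6: interest $14.25; balance after payment $0.00.

6 months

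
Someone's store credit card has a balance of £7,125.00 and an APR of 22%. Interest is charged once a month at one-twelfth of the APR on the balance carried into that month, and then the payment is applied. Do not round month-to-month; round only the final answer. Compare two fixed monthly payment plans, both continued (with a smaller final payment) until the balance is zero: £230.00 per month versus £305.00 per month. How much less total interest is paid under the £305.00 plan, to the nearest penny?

Monthly rate r = 22%/12 = 1.83333% = 0.0183333.
At £230.00/mo: n = ⌈−ln(1 − rB₀/P)/ln(1+r)⌉ = 47 payments (last £44.42); total interest = total paid − £7,125.00 = £3,499.42.
At £305.00/mo: 31 payments (last £236.94); total interest £2,261.94.
Interest saved = £3,499.42 − £2,261.94 = £1,237.48.

£1,237.48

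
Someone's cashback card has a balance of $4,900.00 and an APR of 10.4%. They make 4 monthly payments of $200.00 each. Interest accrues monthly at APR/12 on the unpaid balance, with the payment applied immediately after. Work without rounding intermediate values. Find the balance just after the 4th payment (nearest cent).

Monthly rate r = 10.4%/12 = 0.866667% = 0.00866667.
Each month: B ← B·(1+r) − $200.00.
Month 1: interest $42.47; balance after payment $4,742.47.
Month 2: interest $41.10; balance after payment $4,583.57.
Month 3: interest $39.72; balance after payment $4,423.29.
Month 4: interest $38.34; balance after payment $4,261.63.

$4,261.63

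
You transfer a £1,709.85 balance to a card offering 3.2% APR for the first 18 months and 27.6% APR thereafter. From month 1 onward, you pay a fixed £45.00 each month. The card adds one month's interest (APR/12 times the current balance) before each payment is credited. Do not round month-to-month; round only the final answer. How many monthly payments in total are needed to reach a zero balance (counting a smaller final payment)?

48 months

Promo months 1–18 at r₀ = 3.2%/12 = 0.00266667; months 19+ at r₁ = 27.6%/12 = 0.023.
After month 18: iterate B ← B·(1+r₀) − £45.00 for 18 months → £965.19.
Then at r₁ with £45.00/mo: n₂ = −ln(1 − r₁·B/P)/ln(1+r₁) ≈ 29.90 → 30 more payments.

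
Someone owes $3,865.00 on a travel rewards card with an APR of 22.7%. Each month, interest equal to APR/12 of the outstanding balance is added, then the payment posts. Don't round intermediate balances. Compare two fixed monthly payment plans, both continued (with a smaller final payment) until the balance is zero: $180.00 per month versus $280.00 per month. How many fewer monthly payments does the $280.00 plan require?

11 fewer payments

Monthly rate r = 22.7%/12 = 1.89167% = 0.0189167.
At $180.00/mo: n = ⌈−ln(1 − rB₀/P)/ln(1+r)⌉ = 28 payments (last $146.30); total interest = total paid − $3,865.00 = $1,141.30.
At $280.00/mo: 17 payments (last $41.82); total interest $656.82.
Payments saved = 28 − 17 = 11.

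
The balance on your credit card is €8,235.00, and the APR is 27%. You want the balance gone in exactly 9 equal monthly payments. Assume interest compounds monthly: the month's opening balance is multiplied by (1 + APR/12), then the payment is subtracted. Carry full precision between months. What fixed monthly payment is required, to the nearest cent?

Monthly rate r = 27%/12 = 2.25% = 0.0225.
Level-payment amortization: P = B₀·r / (1 − (1+r)^(−n)) = 8235.00·0.0225 / (1 − 1.0225^(−9)).
Denominator 1 − (1+r)^(−9) = 0.18147839.
P = 185.287 / 0.18147839 ≈ 1020.99.

€1,020.99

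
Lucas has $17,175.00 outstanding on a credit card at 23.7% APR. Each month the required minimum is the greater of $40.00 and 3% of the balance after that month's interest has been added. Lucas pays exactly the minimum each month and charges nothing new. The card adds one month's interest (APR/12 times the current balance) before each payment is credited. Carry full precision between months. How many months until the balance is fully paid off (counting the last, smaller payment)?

Monthly rate r = 23.7%/12 = 1.975% = 0.01975.
While 3% of the post-interest balance exceeds $40.00, each month B ← (B·(1+r))·(1 − 0.03), i.e. B shrinks by the factor (1+r)·0.97 = 0.98916.
This holds for months 1–237. Entering month 238 the balance is $1,296.61; 3% of the post-interest balance is now below $40.00, so the flat $40.00 minimum applies from here.
From month 238 a fixed $40.00 at rate r clears $1,296.61 in 53 more payments. Total: 237 + 53 = 290 months.

290 months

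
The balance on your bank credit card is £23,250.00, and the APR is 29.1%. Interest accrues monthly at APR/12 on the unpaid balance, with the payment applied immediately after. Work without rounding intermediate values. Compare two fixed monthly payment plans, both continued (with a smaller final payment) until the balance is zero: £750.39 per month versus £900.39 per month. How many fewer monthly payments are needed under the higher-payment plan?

Monthly rate r = 29.1%/12 = 2.425% = 0.02425.
At £750.39/mo: n = ⌈−ln(1 − rB₀/P)/ln(1+r)⌉ = 59 payments (last £64.26); total interest = total paid − £23,250.00 = £20,336.88.
At £900.39/mo: 42 payments (last £61.31); total interest £13,727.30.
Payments saved = 59 − 42 = 17.

17 fewer payments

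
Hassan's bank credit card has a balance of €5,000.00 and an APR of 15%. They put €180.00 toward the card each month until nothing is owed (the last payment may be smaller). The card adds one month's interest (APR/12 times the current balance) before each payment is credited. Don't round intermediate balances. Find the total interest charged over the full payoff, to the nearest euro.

Monthly rate r = 15%/12 = 1.25% = 0.0125.
Payoff takes n = ⌈−ln(1 − rB₀/P)/ln(1+r)⌉ = ⌈34.334⌉ = 35 payments; the last is €60.42.
Total paid = 34·€180.00 + €60.42 = €6,180.42.
Total interest = total paid − principal = €6,180.42 − €5,000.00 = €1,180.42.

€1,180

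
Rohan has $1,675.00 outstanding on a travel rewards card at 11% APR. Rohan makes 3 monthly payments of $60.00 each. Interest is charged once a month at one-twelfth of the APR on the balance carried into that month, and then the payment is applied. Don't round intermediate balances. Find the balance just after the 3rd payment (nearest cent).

Monthly rate r = 11%/12 = 0.916667% = 0.00916667.
Each month: B ← B·(1+r) − $60.00.
Month 1: interest $15.35; balance after payment $1,630.35.
Month 2: interest $14.94; balance after payment $1,585.30.
Month 3: interest $14.53; balance after payment $1,539.83.

$1,539.83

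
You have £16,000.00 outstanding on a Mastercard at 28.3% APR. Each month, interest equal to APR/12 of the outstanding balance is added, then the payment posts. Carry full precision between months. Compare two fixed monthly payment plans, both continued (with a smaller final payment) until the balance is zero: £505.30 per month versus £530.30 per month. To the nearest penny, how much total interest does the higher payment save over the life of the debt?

£1,487.25

Monthly rate r = 28.3%/12 = 2.35833% = 0.0235833.
At £505.30/mo: n = ⌈−ln(1 − rB₀/P)/ln(1+r)⌉ = 59 payments (last £464.97); total interest = total paid − £16,000.00 = £13,772.37.
At £530.30/mo: 54 payments (last £179.22); total interest £12,285.12.
Interest saved = £13,772.37 − £12,285.12 = £1,487.25.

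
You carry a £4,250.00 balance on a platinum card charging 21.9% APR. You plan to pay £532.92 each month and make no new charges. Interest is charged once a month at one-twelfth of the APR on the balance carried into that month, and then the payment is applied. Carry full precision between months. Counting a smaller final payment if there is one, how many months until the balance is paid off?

9 months

Monthly rate r = 21.9%/12 = 1.825% = 0.01825.
Recurrence: B ← B·(1+r) − £532.92.
Month 1: interest £77.56; balance after payment £3,794.64.
Month 2: interest £69.25; balance after payment £3,330.97.
Closed form: n = −ln(1 − rB₀/P)/ln(1+r) = −ln(0.85446)/ln(1.01825) ≈ 8.697, so the balance reaches zero during payment 9.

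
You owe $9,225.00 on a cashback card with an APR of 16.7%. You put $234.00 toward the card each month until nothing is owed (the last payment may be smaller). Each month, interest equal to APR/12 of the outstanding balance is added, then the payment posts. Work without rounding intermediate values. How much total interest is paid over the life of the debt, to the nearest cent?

$4,243.84

Monthly rate r = 16.7%/12 = 1.39167% = 0.0139167.
Payoff takes n = ⌈−ln(1 − rB₀/P)/ln(1+r)⌉ = ⌈57.557⌉ = 58 payments; the last is $130.84.
Total paid = 57·$234.00 + $130.84 = $13,468.84.
Total interest = total paid − principal = $13,468.84 − $9,225.00 = $4,243.84.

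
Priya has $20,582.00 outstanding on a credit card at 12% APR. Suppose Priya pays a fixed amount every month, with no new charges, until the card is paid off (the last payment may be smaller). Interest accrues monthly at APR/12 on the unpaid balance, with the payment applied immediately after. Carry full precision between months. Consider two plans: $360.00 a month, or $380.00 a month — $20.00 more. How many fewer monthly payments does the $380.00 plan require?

Monthly rate r = 12%/12 = 1% = 0.01.
At $360.00/mo: n = ⌈−ln(1 − rB₀/P)/ln(1+r)⌉ = 86 payments (last $80.09); total interest = total paid − $20,582.00 = $10,098.09.
At $380.00/mo: 79 payments (last $151.54); total interest $9,209.54.
Payments saved = 86 − 79 = 7.

7 fewer payments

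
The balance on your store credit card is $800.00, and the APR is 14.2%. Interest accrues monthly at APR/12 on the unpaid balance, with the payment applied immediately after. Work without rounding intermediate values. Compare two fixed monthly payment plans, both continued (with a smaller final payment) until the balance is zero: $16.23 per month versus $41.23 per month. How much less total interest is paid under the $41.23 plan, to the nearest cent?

Monthly rate r = 14.2%/12 = 1.18333% = 0.0118333.
At $16.23/mo: n = ⌈−ln(1 − rB₀/P)/ln(1+r)⌉ = 75 payments (last $6.67); total interest = total paid − $800.00 = $407.69.
At $41.23/mo: 23 payments (last $7.21); total interest $114.27.
Interest saved = $407.69 − $114.27 = $293.42.

$293.42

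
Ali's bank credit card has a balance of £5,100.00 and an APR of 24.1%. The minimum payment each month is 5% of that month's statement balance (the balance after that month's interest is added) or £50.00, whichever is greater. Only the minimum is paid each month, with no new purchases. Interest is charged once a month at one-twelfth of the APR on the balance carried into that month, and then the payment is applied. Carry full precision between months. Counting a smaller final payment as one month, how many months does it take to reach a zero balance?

Monthly rate r = 24.1%/12 = 2.00833% = 0.0200833.
While 5% of the post-interest balance exceeds £50.00, each month B ← (B·(1+r))·(1 − 0.05), i.e. B shrinks by the factor (1+r)·0.95 = 0.96908.
This holds for months 1–53. Entering month 54 the balance is £965.19; 5% of the post-interest balance is now below £50.00, so the flat £50.00 minimum applies from here.
From month 54 a fixed £50.00 at rate r clears £965.19 in 25 more payments. Total: 53 + 25 = 78 months.

78 months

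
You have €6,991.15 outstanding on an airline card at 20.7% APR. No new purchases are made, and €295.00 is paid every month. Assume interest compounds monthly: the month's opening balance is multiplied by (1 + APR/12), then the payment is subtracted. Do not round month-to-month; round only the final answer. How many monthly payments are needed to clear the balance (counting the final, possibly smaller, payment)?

Monthly rate r = 20.7%/12 = 1.725% = 0.01725.
Recurrence: B ← B·(1+r) − €295.00.
Month 1: interest €120.60; balance after payment €6,816.75.
Month 2: interest €117.59; balance after payment €6,639.34.
Closed form: n = −ln(1 − rB₀/P)/ln(1+r) = −ln(0.5912)/ln(1.01725) ≈ 30.732, so the balance reaches zero during payment 31.

31 payments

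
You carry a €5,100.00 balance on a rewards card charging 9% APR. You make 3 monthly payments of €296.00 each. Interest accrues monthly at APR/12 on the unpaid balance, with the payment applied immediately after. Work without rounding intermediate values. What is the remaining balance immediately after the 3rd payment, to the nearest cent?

€4,320.94

Monthly rate r = 9%/12 = 0.75% = 0.0075.
Each month: B ← B·(1+r) − €296.00.
Month 1: interest €38.25; balance after payment €4,842.25.
Month 2: interest €36.32; balance after payment €4,582.57.
Month 3: interest €34.37; balance after payment €4,320.94.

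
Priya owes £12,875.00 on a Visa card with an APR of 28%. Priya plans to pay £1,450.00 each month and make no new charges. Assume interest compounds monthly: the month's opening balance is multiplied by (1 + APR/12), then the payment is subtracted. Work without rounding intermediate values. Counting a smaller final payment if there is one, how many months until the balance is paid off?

11 months

Monthly rate r = 28%/12 = 2.33333% = 0.0233333.
Recurrence: B ← B·(1+r) − £1,450.00.
Month 1: interest £300.42; balance after payment £11,725.42.
Month 2: interest £273.59; balance after payment £10,549.01.
Closed form: n = −ln(1 − rB₀/P)/ln(1+r) = −ln(0.79282)/ln(1.02333) ≈ 10.066, so the balance reaches zero during payment 11.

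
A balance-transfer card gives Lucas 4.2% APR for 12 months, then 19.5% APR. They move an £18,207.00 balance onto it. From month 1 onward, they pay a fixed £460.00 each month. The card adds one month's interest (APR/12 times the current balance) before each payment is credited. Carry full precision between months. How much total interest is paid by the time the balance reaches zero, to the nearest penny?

£5,535.23

Promo months 1–12 at r₀ = 4.2%/12 = 0.0035; months 13+ at r₁ = 19.5%/12 = 0.01625.
After month 12: iterate B ← B·(1+r₀) − £460.00 for 12 months → £13,359.08.
Then at r₁ with £460.00/mo: n₂ = −ln(1 − r₁·B/P)/ln(1+r₁) ≈ 39.61 → 40 more payments.
Total paid = 51·£460.00 + £282.23 = £23,742.23; interest = £23,742.23 − £18,207.00 = £5,535.23.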